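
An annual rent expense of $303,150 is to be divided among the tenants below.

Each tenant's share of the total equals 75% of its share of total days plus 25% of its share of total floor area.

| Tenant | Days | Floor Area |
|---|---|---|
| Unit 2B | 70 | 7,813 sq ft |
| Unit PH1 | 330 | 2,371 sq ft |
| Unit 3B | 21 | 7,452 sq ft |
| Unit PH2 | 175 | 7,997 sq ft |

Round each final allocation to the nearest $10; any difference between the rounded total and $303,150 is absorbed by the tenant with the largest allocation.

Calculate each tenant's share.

Unit 2B: $49,800 · Unit PH1: $132,910 · Unit 3B: $30,040 · Unit PH2: $90,400

Totals — days 596, floor area 25,633.
Composite weights (75% days + 25% floor area): Unit 2B 0.1643; Unit PH1 0.4384; Unit 3B 0.0991; Unit PH2 0.2982.
Pro-rata amounts: Unit 2B 49,803.86; Unit PH1 132,898.82; Unit 3B 30,043.96; Unit PH2 90,403.36.
After rounding ($10): Unit 2B $49,800; Unit PH1 $132,900; Unit 3B $30,040; Unit PH2 $90,400. Sum = $303,140.
Difference $303,150 − $303,140 = +$10 applied to largest allocation (Unit PH1): Unit PH1 becomes $132,910.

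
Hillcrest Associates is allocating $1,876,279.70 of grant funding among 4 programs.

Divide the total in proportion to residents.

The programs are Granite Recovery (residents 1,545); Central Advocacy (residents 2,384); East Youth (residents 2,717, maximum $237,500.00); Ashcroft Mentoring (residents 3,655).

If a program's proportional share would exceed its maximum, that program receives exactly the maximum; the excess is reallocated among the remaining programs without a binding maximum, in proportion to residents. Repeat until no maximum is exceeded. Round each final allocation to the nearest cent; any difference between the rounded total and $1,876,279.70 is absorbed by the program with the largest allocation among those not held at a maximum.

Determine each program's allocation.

Combined residents = 10,301.
Unconstrained shares: Granite Recovery 281,414.6332; Central Advocacy 434,234.6185; East Youth 494,889.0346; Ashcroft Mentoring 665,741.4138.
Cap binds for East Youth ($237,500.00); balance $1,638,779.70 reallocated over remaining residents 7,584.
Redistributed shares: Granite Recovery 333,849.5038 → $333,849.50; Central Advocacy 515,143.8297 → $515,143.83; Ashcroft Mentoring 789,786.3665 → $789,786.37.

Granite Recovery: $333,849.50 · Central Advocacy: $515,143.83 · East Youth: $237,500.00 · Ashcroft Mentoring: $789,786.37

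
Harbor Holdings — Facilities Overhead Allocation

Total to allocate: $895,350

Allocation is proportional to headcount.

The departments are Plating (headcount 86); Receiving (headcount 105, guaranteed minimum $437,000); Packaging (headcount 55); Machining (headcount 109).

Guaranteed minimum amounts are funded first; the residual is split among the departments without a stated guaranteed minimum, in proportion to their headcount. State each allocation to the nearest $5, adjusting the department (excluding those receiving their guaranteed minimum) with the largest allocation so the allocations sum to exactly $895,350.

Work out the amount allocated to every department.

Fund the minimums — Receiving $437,000. Remaining pool $458,350.
Remaining pool split over remaining headcount 250: Plating 157,672.40 → $157,670; Packaging 100,837.00 → $100,835; Machining 199,840.60 → $199,840.
Rounding difference +$5 applied to Machining → $199,845.

Plating: $157,670 · Receiving: $437,000 · Packaging: $100,835 · Machining: $199,845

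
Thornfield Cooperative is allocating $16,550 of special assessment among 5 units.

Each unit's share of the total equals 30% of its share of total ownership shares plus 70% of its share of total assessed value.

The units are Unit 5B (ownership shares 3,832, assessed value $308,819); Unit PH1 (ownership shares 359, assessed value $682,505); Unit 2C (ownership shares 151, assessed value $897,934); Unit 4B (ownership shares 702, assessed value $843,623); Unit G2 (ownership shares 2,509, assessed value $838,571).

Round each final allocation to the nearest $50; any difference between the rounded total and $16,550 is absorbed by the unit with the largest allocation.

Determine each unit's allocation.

Ownership shares total 7,553; assessed value total 3,571,452.
Composite weights (30% ownership shares + 70% assessed value): Unit 5B 0.2127; Unit PH1 0.1480; Unit 2C 0.1820; Unit 4B 0.1932; Unit G2 0.2640.
Pro-rata amounts: Unit 5B 3,520.72; Unit PH1 2,449.89; Unit 2C 3,011.96; Unit 4B 3,197.99; Unit G2 4,369.44.
Rounded to nearest $50: Unit 5B $3,500; Unit PH1 $2,450; Unit 2C $3,000; Unit 4B $3,200; Unit G2 $4,350. Sum = $16,500.
Difference $16,550 − $16,500 = +$50 applied to largest allocation (Unit G2): Unit G2 becomes $4,400.

Unit 5B: $3,500; Unit PH1: $2,450; Unit 2C: $3,000; Unit 4B: $3,200; Unit G2: $4,400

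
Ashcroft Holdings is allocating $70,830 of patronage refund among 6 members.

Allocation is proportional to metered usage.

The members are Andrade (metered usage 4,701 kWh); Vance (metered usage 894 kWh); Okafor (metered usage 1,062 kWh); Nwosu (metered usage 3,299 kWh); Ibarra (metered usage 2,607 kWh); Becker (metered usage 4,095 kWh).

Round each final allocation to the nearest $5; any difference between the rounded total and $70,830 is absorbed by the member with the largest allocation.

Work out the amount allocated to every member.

Metered usage total: 16,658.
Unrounded shares: Andrade 4,701/16,658 × $70,830 = 19,988.70; Vance 894/16,658 × $70,830 = 3,801.30; Okafor 1,062/16,658 × $70,830 = 4,515.64; Nwosu 3,299/16,658 × $70,830 = 14,027.38; Ibarra 2,607/16,658 × $70,830 = 11,084.99; Becker 4,095/16,658 × $70,830 = 17,411.99.
At nearest $5: Andrade $19,990; Vance $3,800; Okafor $4,515; Nwosu $14,025; Ibarra $11,085; Becker $17,410. Sum = $70,825.
Difference $70,830 − $70,825 = +$5 applied to largest allocation (Andrade): Andrade becomes $19,995.

Andrade: $19,995 · Vance: $3,800 · Okafor: $4,515 · Nwosu: $14,025 · Ibarra: $11,085 · Becker: $17,410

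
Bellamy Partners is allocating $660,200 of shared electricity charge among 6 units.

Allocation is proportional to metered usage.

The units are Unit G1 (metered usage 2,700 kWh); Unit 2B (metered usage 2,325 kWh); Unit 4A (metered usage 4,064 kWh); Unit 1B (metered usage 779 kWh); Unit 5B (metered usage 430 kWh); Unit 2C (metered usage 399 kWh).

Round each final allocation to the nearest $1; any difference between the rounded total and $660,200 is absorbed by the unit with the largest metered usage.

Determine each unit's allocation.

Combined metered usage = 10,697.
Unrounded shares: Unit G1 2,700/10,697 × $660,200 = 166,639.24; Unit 2B 2,325/10,697 × $660,200 = 143,494.91; Unit 4A 4,064/10,697 × $660,200 = 250,822.92; Unit 1B 779/10,697 × $660,200 = 48,078.51; Unit 5B 430/10,697 × $660,200 = 26,538.84; Unit 2C 399/10,697 × $660,200 = 24,625.58.
At nearest $1: Unit G1 $166,639; Unit 2B $143,495; Unit 4A $250,823; Unit 1B $48,079; Unit 5B $26,539; Unit 2C $24,626. Sum = $660,201.
Difference $660,200 − $660,201 = −$1 applied to largest metered usage (Unit 4A): Unit 4A becomes $250,822.

Unit G1: $166,639; Unit 2B: $143,495; Unit 4A: $250,822; Unit 1B: $48,079; Unit 5B: $26,539; Unit 2C: $24,626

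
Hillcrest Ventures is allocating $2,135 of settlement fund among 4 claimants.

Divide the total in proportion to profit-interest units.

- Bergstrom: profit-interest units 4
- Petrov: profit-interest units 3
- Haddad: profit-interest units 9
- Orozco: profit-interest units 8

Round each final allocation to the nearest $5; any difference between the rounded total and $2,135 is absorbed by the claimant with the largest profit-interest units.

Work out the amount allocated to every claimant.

Total profit-interest units = 24.
Pro-rata amounts: Bergstrom 4/24 × $2,135 = 355.83; Petrov 3/24 × $2,135 = 266.88; Haddad 9/24 × $2,135 = 800.62; Orozco 8/24 × $2,135 = 711.67.
At nearest $5: Bergstrom $355; Petrov $265; Haddad $800; Orozco $710. Sum = $2,130.
Difference $2,135 − $2,130 = +$5 applied to largest profit-interest units (Haddad): Haddad becomes $805.

Bergstrom: $355; Petrov: $265; Haddad: $805; Orozco: $710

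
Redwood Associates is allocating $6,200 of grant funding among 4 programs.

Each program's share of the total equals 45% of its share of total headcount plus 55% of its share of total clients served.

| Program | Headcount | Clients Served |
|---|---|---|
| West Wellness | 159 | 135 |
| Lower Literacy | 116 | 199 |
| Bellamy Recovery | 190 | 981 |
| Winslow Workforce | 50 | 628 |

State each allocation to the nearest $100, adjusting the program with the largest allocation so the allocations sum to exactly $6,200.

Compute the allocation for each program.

West Wellness: $1,100 · Lower Literacy: $1,000 · Bellamy Recovery: $2,700 · Winslow Workforce: $1,400

Headcount total 515; clients served total 1,943.
Composite weights (45% headcount + 55% clients served): West Wellness 0.1771; Lower Literacy 0.1577; Bellamy Recovery 0.4437; Winslow Workforce 0.2215.
Proportional shares: West Wellness 1,098.31; Lower Literacy 977.68; Bellamy Recovery 2,750.99; Winslow Workforce 1,373.03.
At nearest $100: West Wellness $1,100; Lower Literacy $1,000; Bellamy Recovery $2,800; Winslow Workforce $1,400. Sum = $6,300.
Difference $6,200 − $6,300 = −$100 applied to largest allocation (Bellamy Recovery): Bellamy Recovery becomes $2,700.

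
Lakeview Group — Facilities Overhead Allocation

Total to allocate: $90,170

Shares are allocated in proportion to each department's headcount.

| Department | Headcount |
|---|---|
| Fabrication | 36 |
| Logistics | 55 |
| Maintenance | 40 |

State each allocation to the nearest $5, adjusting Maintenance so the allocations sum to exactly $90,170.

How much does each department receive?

Fabrication: $24,780 · Logistics: $37,860 · Maintenance: $27,530

Headcount total: 131.
Pro-rata amounts: Fabrication 36/131 × $90,170 = 24,779.54; Logistics 55/131 × $90,170 = 37,857.63; Maintenance 40/131 × $90,170 = 27,532.82.
Rounded to nearest $5: Fabrication $24,780; Logistics $37,860; Maintenance $27,535. Sum = $90,175.
Difference $90,170 − $90,175 = −$5 applied to Maintenance: Maintenance becomes $27,530.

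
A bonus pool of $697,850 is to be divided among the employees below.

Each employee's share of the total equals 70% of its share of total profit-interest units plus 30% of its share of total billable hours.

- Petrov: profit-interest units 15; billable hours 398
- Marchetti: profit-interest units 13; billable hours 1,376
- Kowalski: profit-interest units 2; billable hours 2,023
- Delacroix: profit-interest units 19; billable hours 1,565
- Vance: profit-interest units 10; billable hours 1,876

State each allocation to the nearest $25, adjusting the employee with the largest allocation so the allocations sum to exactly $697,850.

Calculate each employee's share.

Totals — profit-interest units 59, billable hours 7,238.
Blended shares (70% profit-interest units + 30% billable hours): Petrov 0.1945; Marchetti 0.2113; Kowalski 0.1076; Delacroix 0.2903; Vance 0.1964.
Raw shares: Petrov 135,705.57; Marchetti 147,434.50; Kowalski 75,073.27; Delacroix 202,578.68; Vance 137,057.99.
After rounding ($25): Petrov $135,700; Marchetti $147,425; Kowalski $75,075; Delacroix $202,575; Vance $137,050. Sum = $697,825.
Difference $697,850 − $697,825 = +$25 applied to largest allocation (Delacroix): Delacroix becomes $202,600.

Petrov: $135,700 | Marchetti: $147,425 | Kowalski: $75,075 | Delacroix: $202,600 | Vance: $137,050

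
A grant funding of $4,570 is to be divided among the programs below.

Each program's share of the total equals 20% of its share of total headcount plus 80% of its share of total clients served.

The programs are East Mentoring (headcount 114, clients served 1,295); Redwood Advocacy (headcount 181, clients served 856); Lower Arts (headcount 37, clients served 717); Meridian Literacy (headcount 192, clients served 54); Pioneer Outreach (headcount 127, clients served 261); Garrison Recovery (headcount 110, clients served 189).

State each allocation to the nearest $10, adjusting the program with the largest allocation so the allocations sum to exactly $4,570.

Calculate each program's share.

Headcount total 761; clients served total 3,372.
Composite weights (20% headcount + 80% clients served): East Mentoring 0.3372; Redwood Advocacy 0.2507; Lower Arts 0.1798; Meridian Literacy 0.0633; Pioneer Outreach 0.0953; Garrison Recovery 0.0737.
Raw shares: East Mentoring 1,540.99; Redwood Advocacy 1,145.49; Lower Arts 821.83; Meridian Literacy 289.15; Pioneer Outreach 435.52; Garrison Recovery 337.03.
Rounded to nearest $10: East Mentoring $1,540; Redwood Advocacy $1,150; Lower Arts $820; Meridian Literacy $290; Pioneer Outreach $440; Garrison Recovery $340. Sum = $4,580.
Difference $4,570 − $4,580 = −$10 applied to largest allocation (East Mentoring): East Mentoring becomes $1,530.

East Mentoring: $1,530 | Redwood Advocacy: $1,150 | Lower Arts: $820 | Meridian Literacy: $290 | Pioneer Outreach: $440 | Garrison Recovery: $340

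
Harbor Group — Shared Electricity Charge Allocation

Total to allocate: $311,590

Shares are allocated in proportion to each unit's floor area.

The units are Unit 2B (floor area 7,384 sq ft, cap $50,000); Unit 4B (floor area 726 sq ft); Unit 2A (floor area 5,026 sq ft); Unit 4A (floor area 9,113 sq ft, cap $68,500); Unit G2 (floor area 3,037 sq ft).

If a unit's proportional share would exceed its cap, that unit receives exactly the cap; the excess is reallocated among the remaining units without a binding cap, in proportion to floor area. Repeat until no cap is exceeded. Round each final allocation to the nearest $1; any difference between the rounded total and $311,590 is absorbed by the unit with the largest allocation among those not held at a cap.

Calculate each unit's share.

Total floor area = 25,286.
Unconstrained shares: Unit 2B 90,990.29; Unit 4B 8,946.23; Unit 2A 61,933.53; Unit 4A 112,296.12; Unit G2 37,423.82.
Held at cap: Unit 2B ($50,000), Unit 4A ($68,500); remaining pool $193,090 reallocated over remaining floor area 8,789.
Redistributed shares: Unit 4B 15,949.86 → $15,950; Unit 2A 110,418.74 → $110,419; Unit G2 66,721.39 → $66,721.

Unit 2B: $50,000 | Unit 4B: $15,950 | Unit 2A: $110,419 | Unit 4A: $68,500 | Unit G2: $66,721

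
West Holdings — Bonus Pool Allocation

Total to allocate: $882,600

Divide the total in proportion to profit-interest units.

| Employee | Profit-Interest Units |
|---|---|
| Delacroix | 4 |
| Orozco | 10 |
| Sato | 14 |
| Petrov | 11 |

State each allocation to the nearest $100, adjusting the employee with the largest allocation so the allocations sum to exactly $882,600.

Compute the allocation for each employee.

Total profit-interest units = 39.
Raw shares: Delacroix 4/39 × $882,600 = 90,523.08; Orozco 10/39 × $882,600 = 226,307.69; Sato 14/39 × $882,600 = 316,830.77; Petrov 11/39 × $882,600 = 248,938.46.
After rounding ($100): Delacroix $90,500; Orozco $226,300; Sato $316,800; Petrov $248,900. Sum = $882,500.
Difference $882,600 − $882,500 = +$100 applied to largest allocation (Sato): Sato becomes $316,900.

Delacroix: $90,500; Orozco: $226,300; Sato: $316,900; Petrov: $248,900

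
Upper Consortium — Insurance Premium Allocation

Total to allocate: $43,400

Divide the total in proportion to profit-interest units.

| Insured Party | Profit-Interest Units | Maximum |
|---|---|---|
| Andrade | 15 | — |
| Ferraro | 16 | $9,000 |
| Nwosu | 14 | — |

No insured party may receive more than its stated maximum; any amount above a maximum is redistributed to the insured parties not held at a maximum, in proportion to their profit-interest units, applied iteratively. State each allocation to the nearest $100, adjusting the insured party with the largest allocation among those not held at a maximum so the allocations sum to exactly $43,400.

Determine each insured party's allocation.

Andrade: $17,800 · Ferraro: $9,000 · Nwosu: $16,600

Profit-interest units total: 45.
Proportional shares (ignoring caps): Andrade 14,466.67; Ferraro 15,431.11; Nwosu 13,502.22.
Cap binds for Ferraro ($9,000); balance $34,400 reallocated over remaining profit-interest units 29.
Shares after redistribution: Andrade 17,793.10 → $17,800; Nwosu 16,606.90 → $16,600.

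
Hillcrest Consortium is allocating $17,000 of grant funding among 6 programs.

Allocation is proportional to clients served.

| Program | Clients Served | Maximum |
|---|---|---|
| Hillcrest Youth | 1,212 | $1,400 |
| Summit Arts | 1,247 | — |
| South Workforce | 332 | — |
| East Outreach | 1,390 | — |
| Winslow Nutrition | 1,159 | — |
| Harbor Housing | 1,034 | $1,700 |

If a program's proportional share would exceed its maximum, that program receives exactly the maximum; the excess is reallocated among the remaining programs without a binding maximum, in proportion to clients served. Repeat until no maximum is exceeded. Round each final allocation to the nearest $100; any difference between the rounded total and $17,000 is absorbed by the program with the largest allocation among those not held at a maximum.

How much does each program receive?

Hillcrest Youth: $1,400; Summit Arts: $4,200; South Workforce: $1,100; East Outreach: $4,700; Winslow Nutrition: $3,900; Harbor Housing: $1,700

Clients served total: 6,374.
Proportional shares (ignoring caps): Hillcrest Youth 3,232.51; Summit Arts 3,325.86; South Workforce 885.47; East Outreach 3,707.25; Winslow Nutrition 3,091.15; Harbor Housing 2,757.77.
Capped: Hillcrest Youth ($1,400), Harbor Housing ($1,700); residual $13,900 reallocated over remaining clients served 4,128.
Shares after redistribution: Summit Arts 4,198.96 → $4,200; South Workforce 1,117.93 → $1,100; East Outreach 4,680.47 → $4,700; Winslow Nutrition 3,902.64 → $3,900.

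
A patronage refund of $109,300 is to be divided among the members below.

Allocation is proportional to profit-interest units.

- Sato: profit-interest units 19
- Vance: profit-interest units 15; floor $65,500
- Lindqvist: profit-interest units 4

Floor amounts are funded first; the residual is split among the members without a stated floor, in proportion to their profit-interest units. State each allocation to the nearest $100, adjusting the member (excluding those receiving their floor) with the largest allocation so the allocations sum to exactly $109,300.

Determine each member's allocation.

Fund the minimums — Vance $65,500. Balance $43,800.
Balance split over remaining profit-interest units 23: Sato 36,182.61 → $36,200; Lindqvist 7,617.39 → $7,600.

Sato: $36,200 · Vance: $65,500 · Lindqvist: $7,600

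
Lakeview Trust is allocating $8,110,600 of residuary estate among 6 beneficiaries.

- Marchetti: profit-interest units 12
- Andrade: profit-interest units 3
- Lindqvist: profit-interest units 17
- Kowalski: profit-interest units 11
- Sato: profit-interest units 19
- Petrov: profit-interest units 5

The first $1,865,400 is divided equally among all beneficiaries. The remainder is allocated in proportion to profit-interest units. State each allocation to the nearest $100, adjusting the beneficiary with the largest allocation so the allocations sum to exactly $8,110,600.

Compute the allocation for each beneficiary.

Marchetti: $1,429,400 | Andrade: $590,500 | Lindqvist: $1,895,500 | Kowalski: $1,336,200 | Sato: $2,082,000 | Petrov: $777,000

$1,865,400 shared equally gives $310,900 per beneficiary.
Remainder $6,245,200 by profit-interest units (total 67): Marchetti 1,118,543.28 → $1,118,500; Andrade 279,635.82 → $279,600; Lindqvist 1,584,602.99 → $1,584,600; Kowalski 1,025,331.34 → $1,025,300; Sato 1,771,026.87 → $1,771,000; Petrov 466,059.70 → $466,100.
Rounding difference +$100 on remainder applied to Sato.
Totals: Marchetti $310,900 + $1,118,500 = $1,429,400; Andrade $310,900 + $279,600 = $590,500; Lindqvist $310,900 + $1,584,600 = $1,895,500; Kowalski $310,900 + $1,025,300 = $1,336,200; Sato $310,900 + $1,771,100 = $2,082,000; Petrov $310,900 + $466,100 = $777,000.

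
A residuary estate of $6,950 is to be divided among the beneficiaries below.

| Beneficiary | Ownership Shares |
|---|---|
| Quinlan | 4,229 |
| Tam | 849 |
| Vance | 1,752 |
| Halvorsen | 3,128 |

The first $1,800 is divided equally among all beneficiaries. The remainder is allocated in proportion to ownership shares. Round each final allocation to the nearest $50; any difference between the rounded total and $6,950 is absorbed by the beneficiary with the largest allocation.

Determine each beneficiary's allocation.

First tranche $1,800 split equally: $450 each.
Remainder $5,150 by ownership shares (total 9,958): Quinlan 2,187.12 → $2,200; Tam 439.08 → $450; Vance 906.09 → $900; Halvorsen 1,617.71 → $1,600.
Totals: Quinlan $450 + $2,200 = $2,650; Tam $450 + $450 = $900; Vance $450 + $900 = $1,350; Halvorsen $450 + $1,600 = $2,050.

Quinlan: $2,650 · Tam: $900 · Vance: $1,350 · Halvorsen: $2,050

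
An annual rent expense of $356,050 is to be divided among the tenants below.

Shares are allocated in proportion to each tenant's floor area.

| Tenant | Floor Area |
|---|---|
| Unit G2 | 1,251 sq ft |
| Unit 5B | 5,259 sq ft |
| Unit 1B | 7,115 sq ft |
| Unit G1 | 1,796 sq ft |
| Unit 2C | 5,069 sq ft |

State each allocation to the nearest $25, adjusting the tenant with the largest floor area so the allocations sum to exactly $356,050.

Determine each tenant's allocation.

Unit G2: $21,750; Unit 5B: $91,375; Unit 1B: $123,650; Unit G1: $31,200; Unit 2C: $88,075

Total floor area = 20,490.
Raw shares: Unit G2 1,251/20,490 × $356,050 = 21,738.34; Unit 5B 5,259/20,490 × $356,050 = 91,384.43; Unit 1B 7,115/20,490 × $356,050 = 123,635.71; Unit G1 1,796/20,490 × $356,050 = 31,208.68; Unit 2C 5,069/20,490 × $356,050 = 88,082.84.
Rounded to nearest $25: Unit G2 $21,750; Unit 5B $91,375; Unit 1B $123,625; Unit G1 $31,200; Unit 2C $88,075. Sum = $356,025.
Difference $356,050 − $356,025 = +$25 applied to largest floor area (Unit 1B): Unit 1B becomes $123,650.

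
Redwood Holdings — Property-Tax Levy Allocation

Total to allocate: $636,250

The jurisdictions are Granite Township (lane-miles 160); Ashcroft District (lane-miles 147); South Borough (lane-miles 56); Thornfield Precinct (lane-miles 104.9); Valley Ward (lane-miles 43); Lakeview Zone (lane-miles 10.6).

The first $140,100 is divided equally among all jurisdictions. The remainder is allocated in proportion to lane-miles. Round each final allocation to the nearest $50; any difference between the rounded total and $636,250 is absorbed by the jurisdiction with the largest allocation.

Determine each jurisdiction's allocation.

First tranche $140,100 split equally: $23,350 each.
Remainder $496,150 by lane-miles (total 521.5): Granite Township 152,222.44 → $152,200; Ashcroft District 139,854.36 → $139,850; South Borough 53,277.85 → $53,300; Thornfield Precinct 99,800.83 → $99,800; Valley Ward 40,909.78 → $40,900; Lakeview Zone 10,084.74 → $10,100.
Totals: Granite Township $23,350 + $152,200 = $175,550; Ashcroft District $23,350 + $139,850 = $163,200; South Borough $23,350 + $53,300 = $76,650; Thornfield Precinct $23,350 + $99,800 = $123,150; Valley Ward $23,350 + $40,900 = $64,250; Lakeview Zone $23,350 + $10,100 = $33,450.

Granite Township: $175,550 · Ashcroft District: $163,200 · South Borough: $76,650 · Thornfield Precinct: $123,150 · Valley Ward: $64,250 · Lakeview Zone: $33,450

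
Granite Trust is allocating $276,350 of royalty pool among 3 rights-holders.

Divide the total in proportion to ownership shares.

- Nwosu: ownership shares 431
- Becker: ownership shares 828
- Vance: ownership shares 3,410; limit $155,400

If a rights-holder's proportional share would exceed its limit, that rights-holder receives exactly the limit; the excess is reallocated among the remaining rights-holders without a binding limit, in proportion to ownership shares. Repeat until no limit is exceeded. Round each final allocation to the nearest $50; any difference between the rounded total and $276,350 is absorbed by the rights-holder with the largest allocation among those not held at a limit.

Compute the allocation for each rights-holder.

Ownership shares total: 4,669.
Proportional shares (ignoring caps): Nwosu 25,510.14; Becker 49,007.88; Vance 201,831.98.
Held at cap: Vance ($155,400); balance $120,950 reallocated over remaining ownership shares 1,259.
Redistributed shares: Nwosu 41,405.44 → $41,400; Becker 79,544.56 → $79,550.

Nwosu: $41,400 · Becker: $79,550 · Vance: $155,400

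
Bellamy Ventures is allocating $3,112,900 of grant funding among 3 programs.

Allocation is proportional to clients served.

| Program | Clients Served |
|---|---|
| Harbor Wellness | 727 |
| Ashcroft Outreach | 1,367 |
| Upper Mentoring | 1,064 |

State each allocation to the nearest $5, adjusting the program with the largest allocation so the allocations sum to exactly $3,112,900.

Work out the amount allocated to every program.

Clients served total: 3,158.
Raw shares: Harbor Wellness 727/3,158 × $3,112,900 = 716,617.57; Ashcroft Outreach 1,367/3,158 × $3,112,900 = 1,347,477.61; Upper Mentoring 1,064/3,158 × $3,112,900 = 1,048,804.81.
At nearest $5: Harbor Wellness $716,620; Ashcroft Outreach $1,347,480; Upper Mentoring $1,048,805. Sum = $3,112,905.
Difference $3,112,900 − $3,112,905 = −$5 applied to largest allocation (Ashcroft Outreach): Ashcroft Outreach becomes $1,347,475.

Harbor Wellness: $716,620 | Ashcroft Outreach: $1,347,475 | Upper Mentoring: $1,048,805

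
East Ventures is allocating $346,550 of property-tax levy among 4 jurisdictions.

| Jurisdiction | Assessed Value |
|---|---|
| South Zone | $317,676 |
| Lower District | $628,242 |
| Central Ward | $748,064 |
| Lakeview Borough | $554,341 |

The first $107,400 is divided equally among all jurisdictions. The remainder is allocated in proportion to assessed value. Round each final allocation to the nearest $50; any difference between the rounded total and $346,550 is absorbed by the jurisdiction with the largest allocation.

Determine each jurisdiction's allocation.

South Zone: $60,650 · Lower District: $93,650 · Central Ward: $106,450 · Lakeview Borough: $85,800

$107,400 shared equally gives $26,850 per jurisdiction.
Remainder $239,150 by assessed value (total 2,248,323): South Zone 33,790.61 → $33,800; Lower District 66,824.95 → $66,800; Central Ward 79,570.20 → $79,550; Lakeview Borough 58,964.24 → $58,950.
Rounding difference +$50 on remainder applied to Central Ward.
Totals: South Zone $26,850 + $33,800 = $60,650; Lower District $26,850 + $66,800 = $93,650; Central Ward $26,850 + $79,600 = $106,450; Lakeview Borough $26,850 + $58,950 = $85,800.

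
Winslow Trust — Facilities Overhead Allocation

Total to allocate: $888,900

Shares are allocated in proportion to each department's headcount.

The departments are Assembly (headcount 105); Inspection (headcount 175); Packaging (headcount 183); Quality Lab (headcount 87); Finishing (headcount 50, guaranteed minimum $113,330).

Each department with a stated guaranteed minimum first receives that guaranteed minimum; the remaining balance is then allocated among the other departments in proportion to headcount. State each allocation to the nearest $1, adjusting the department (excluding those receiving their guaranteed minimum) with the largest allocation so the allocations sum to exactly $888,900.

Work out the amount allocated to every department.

Assembly: $148,063; Inspection: $246,772; Packaging: $258,054; Quality Lab: $122,681; Finishing: $113,330

Guaranteed amounts: Finishing $113,330. Remaining pool $775,570.
Remaining pool split over remaining headcount 550: Assembly 148,063.36 → $148,063; Inspection 246,772.27 → $246,772; Packaging 258,053.29 → $258,053; Quality Lab 122,681.07 → $122,681.
Rounding difference +$1 applied to Packaging → $258,054.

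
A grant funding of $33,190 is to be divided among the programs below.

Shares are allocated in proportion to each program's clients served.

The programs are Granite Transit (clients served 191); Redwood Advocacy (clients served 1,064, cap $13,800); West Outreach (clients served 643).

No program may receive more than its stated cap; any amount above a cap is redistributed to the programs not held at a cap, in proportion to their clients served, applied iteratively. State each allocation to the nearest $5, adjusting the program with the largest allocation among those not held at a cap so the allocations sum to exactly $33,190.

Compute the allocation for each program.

Granite Transit: $4,440; Redwood Advocacy: $13,800; West Outreach: $14,950

Sum of clients served: 1,898.
Pro-rata shares before constraints: Granite Transit 3,339.98; Redwood Advocacy 18,605.99; West Outreach 11,244.03.
Cap binds for Redwood Advocacy ($13,800); remaining pool $19,390 reallocated over remaining clients served 834.
Redistributed shares: Granite Transit 4,440.64 → $4,440; West Outreach 14,949.36 → $14,950.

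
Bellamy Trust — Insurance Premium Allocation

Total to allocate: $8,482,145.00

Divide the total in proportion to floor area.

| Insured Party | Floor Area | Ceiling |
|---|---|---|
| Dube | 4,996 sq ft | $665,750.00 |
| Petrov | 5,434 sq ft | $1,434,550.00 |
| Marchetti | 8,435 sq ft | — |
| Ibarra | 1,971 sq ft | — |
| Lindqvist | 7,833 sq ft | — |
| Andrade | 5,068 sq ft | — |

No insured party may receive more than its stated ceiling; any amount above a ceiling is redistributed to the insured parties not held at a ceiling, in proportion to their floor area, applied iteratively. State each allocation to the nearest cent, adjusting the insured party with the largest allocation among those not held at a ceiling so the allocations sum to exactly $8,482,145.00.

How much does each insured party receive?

Dube: $665,750.00 | Petrov: $1,434,550.00 | Marchetti: $2,309,643.56 | Ibarra: $539,692.65 | Lindqvist: $2,144,805.93 | Andrade: $1,387,702.86

Floor area total: 33,737.
Pro-rata shares before constraints: Dube 1,256,092.6111; Petrov 1,366,214.4213; Marchetti 2,120,724.8147; Ibarra 495,548.1458; Lindqvist 1,969,370.1807; Andrade 1,274,194.8265.
Capped: Dube ($665,750.00); balance $7,816,395.00 reallocated over remaining floor area 28,741.
Capped: Petrov ($1,434,550.00); balance $6,381,845.00 reallocated over remaining floor area 23,307.
Shares after redistribution: Marchetti 2,309,643.5652 → $2,309,643.57; Ibarra 539,692.6458 → $539,692.65; Lindqvist 2,144,805.9332 → $2,144,805.93; Andrade 1,387,702.8558 → $1,387,702.86.
Rounding difference −$0.01 applied to Marchetti → $2,309,643.56.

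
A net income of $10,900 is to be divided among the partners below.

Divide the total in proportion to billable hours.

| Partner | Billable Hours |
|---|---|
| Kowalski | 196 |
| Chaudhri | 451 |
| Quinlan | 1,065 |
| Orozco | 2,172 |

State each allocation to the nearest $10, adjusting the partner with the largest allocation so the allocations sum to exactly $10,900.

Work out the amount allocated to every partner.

Sum of billable hours: 3,884.
Raw shares: Kowalski 196/3,884 × $10,900 = 550.05; Chaudhri 451/3,884 × $10,900 = 1,265.68; Quinlan 1,065/3,884 × $10,900 = 2,988.80; Orozco 2,172/3,884 × $10,900 = 6,095.47.
After rounding ($10): Kowalski $550; Chaudhri $1,270; Quinlan $2,990; Orozco $6,100. Sum = $10,910.
Difference $10,900 − $10,910 = −$10 applied to largest allocation (Orozco): Orozco becomes $6,090.

Kowalski: $550 | Chaudhri: $1,270 | Quinlan: $2,990 | Orozco: $6,090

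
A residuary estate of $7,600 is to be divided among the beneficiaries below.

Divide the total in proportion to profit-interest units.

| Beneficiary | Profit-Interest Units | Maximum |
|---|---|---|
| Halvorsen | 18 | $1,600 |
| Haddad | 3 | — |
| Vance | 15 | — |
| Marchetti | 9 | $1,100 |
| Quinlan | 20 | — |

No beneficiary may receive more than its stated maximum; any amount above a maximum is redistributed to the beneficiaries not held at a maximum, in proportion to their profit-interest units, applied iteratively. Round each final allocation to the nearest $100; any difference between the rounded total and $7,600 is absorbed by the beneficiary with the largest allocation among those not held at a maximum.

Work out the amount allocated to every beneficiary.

Halvorsen: $1,600 | Haddad: $400 | Vance: $1,900 | Marchetti: $1,100 | Quinlan: $2,600

Combined profit-interest units = 65.
Unconstrained shares: Halvorsen 2,104.62; Haddad 350.77; Vance 1,753.85; Marchetti 1,052.31; Quinlan 2,338.46.
Held at cap: Halvorsen ($1,600); balance $6,000 reallocated over remaining profit-interest units 47.
Held at cap: Marchetti ($1,100); balance $4,900 reallocated over remaining profit-interest units 38.
Shares after redistribution: Haddad 386.84 → $400; Vance 1,934.21 → $1,900; Quinlan 2,578.95 → $2,600.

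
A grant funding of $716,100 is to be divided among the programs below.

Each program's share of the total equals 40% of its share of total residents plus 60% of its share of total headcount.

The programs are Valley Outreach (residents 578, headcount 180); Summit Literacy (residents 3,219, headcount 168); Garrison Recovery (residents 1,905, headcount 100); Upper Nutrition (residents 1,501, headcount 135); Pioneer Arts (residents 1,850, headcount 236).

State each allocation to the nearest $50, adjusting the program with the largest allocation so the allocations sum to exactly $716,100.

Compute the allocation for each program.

Residents total 9,053; headcount total 819.
Blended shares (40% residents + 60% headcount): Valley Outreach 0.1574; Summit Literacy 0.2653; Garrison Recovery 0.1574; Upper Nutrition 0.1652; Pioneer Arts 0.2546.
Unrounded shares: Valley Outreach 112,718.89; Summit Literacy 189,985.64; Garrison Recovery 112,736.39; Upper Nutrition 118,315.23; Pioneer Arts 182,343.86.
At nearest $50: Valley Outreach $112,700; Summit Literacy $190,000; Garrison Recovery $112,750; Upper Nutrition $118,300; Pioneer Arts $182,350. Sum = $716,100.
Rounded total matches; no reconciliation needed.

Valley Outreach: $112,700 · Summit Literacy: $190,000 · Garrison Recovery: $112,750 · Upper Nutrition: $118,300 · Pioneer Arts: $182,350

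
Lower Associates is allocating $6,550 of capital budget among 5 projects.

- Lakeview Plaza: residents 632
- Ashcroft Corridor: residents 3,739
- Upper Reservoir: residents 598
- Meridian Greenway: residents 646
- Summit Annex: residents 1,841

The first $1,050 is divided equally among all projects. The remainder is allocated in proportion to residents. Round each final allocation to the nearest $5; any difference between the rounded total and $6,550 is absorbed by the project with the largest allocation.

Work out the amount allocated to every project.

$1,050 shared equally gives $210 per project.
Remainder $5,500 by residents (total 7,456): Lakeview Plaza 466.20 → $465; Ashcroft Corridor 2,758.11 → $2,760; Upper Reservoir 441.12 → $440; Meridian Greenway 476.53 → $475; Summit Annex 1,358.03 → $1,360.
Totals: Lakeview Plaza $210 + $465 = $675; Ashcroft Corridor $210 + $2,760 = $2,970; Upper Reservoir $210 + $440 = $650; Meridian Greenway $210 + $475 = $685; Summit Annex $210 + $1,360 = $1,570.

Lakeview Plaza: $675 · Ashcroft Corridor: $2,970 · Upper Reservoir: $650 · Meridian Greenway: $685 · Summit Annex: $1,570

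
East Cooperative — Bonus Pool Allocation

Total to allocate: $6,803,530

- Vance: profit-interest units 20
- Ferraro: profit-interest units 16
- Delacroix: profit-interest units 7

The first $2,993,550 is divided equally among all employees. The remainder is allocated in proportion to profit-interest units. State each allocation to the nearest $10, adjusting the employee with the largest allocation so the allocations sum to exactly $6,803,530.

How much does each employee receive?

First tranche $2,993,550 split equally: $997,850 each.
Remainder $3,809,980 by profit-interest units (total 43): Vance 1,772,083.72 → $1,772,080; Ferraro 1,417,666.98 → $1,417,670; Delacroix 620,229.30 → $620,230.
Totals: Vance $997,850 + $1,772,080 = $2,769,930; Ferraro $997,850 + $1,417,670 = $2,415,520; Delacroix $997,850 + $620,230 = $1,618,080.

Vance: $2,769,930 · Ferraro: $2,415,520 · Delacroix: $1,618,080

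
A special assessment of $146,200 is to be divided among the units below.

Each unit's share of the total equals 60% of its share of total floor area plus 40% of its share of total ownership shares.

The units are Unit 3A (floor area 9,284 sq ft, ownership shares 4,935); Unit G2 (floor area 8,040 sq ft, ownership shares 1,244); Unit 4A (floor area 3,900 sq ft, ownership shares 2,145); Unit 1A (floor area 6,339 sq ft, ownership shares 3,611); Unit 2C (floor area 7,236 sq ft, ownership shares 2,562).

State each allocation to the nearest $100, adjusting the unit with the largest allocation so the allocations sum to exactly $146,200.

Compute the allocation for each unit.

Unit 3A: $43,300; Unit G2: $25,300; Unit 4A: $18,500; Unit 1A: $30,500; Unit 2C: $28,600

Totals — floor area 34,799, ownership shares 14,497.
Composite weights (60% floor area + 40% ownership shares): Unit 3A 0.2962; Unit G2 0.1729; Unit 4A 0.1264; Unit 1A 0.2089; Unit 2C 0.1955.
Unrounded shares: Unit 3A 43,310.24; Unit G2 25,285.15; Unit 4A 18,483.77; Unit 1A 30,545.66; Unit 2C 28,575.18.
After rounding ($100): Unit 3A $43,300; Unit G2 $25,300; Unit 4A $18,500; Unit 1A $30,500; Unit 2C $28,600. Sum = $146,200.
Rounded total matches; no reconciliation needed.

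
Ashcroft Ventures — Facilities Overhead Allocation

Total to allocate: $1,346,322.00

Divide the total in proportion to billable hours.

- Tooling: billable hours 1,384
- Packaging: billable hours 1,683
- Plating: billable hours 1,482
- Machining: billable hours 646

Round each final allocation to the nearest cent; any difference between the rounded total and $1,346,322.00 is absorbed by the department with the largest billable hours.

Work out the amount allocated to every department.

Tooling: $358,673.66 · Packaging: $436,161.68 · Plating: $384,071.07 · Machining: $167,415.59

Sum of billable hours: 1,384 + 1,683 + 1,482 + 646 = 5,195.
Unrounded shares: Tooling 358,673.6570; Packaging 436,161.6797; Plating 384,071.0691; Machining 167,415.5942.
At nearest cent: Tooling $358,673.66; Packaging $436,161.68; Plating $384,071.07; Machining $167,415.59. Sum = $1,346,322.00.
Sum already equals the total — no adjustment.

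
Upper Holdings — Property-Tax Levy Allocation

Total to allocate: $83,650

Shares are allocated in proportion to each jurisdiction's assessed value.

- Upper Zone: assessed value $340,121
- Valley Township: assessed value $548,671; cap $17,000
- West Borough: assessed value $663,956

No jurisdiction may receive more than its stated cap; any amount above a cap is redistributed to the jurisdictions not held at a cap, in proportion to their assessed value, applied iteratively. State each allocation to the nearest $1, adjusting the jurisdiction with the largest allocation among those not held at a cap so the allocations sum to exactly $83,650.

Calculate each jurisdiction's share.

Total assessed value = 1,552,748.
Unconstrained shares: Upper Zone 18,323.08; Valley Township 29,558.13; West Borough 35,768.79.
Held at cap: Valley Township ($17,000); balance $66,650 reallocated over remaining assessed value 1,004,077.
Remaining shares: Upper Zone 22,577.02 → $22,577; West Borough 44,072.98 → $44,073.

Upper Zone: $22,577 | Valley Township: $17,000 | West Borough: $44,073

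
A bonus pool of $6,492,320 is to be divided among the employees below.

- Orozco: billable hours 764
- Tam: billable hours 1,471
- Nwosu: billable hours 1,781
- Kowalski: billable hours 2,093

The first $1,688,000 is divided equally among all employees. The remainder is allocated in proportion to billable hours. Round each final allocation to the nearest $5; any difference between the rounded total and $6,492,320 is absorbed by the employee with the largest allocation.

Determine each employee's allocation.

First tranche $1,688,000 split equally: $422,000 each.
Remainder $4,804,320 by billable hours (total 6,109): Orozco 600,834.91 → $600,835; Tam 1,156,843.14 → $1,156,845; Nwosu 1,400,637.41 → $1,400,635; Kowalski 1,646,004.54 → $1,646,005.
Totals: Orozco $422,000 + $600,835 = $1,022,835; Tam $422,000 + $1,156,845 = $1,578,845; Nwosu $422,000 + $1,400,635 = $1,822,635; Kowalski $422,000 + $1,646,005 = $2,068,005.

Orozco: $1,022,835 | Tam: $1,578,845 | Nwosu: $1,822,635 | Kowalski: $2,068,005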